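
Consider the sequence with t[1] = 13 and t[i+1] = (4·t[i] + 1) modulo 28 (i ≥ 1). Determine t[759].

17

Listing terms: t[1] = 13; t[2] = 25; t[3] = 17; t[4] = 13.
Since t[4] = t[1] = 13, the sequence is periodic with period 3.
(759 - 1) mod 3 = 2, so t[759] = t[3] = 17.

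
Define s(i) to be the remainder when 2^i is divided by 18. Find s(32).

s(1) = 2; s(2) = 4; s(3) = 8; s(4) = 16; s(5) = 14; s(6) = 10; s(7) = 2.
The sequence repeats with period 6.
So s(32) = s(1 + ((32-1) mod 6)) = s(2) = 4.

4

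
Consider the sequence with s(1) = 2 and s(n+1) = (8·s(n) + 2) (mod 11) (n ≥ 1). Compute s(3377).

Computing terms: s(1) = 2,  s(2) = 7,  s(3) = 3,  s(4) = 4,  s(5) = 1,  s(6) = 10,  s(7) = 5,  s(8) = 9,  s(9) = 8,  s(10) = 0,  s(11) = 2.
The sequence repeats with period 10.
So s(3377) = s(1 + ((3377-1) mod 10)) = s(7) = 5.

5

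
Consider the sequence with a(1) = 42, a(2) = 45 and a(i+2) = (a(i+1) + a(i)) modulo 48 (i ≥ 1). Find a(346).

Computing terms: a(1) = 42; a(2) = 45; a(3) = 39; a(4) = 36; a(5) = 27; a(6) = 15; a(7) = 42; a(8) = 9; a(9) = 3; a(10) = 12; a(11) = 15; a(12) = 27; a(13) = 42; a(14) = 21; a(15) = 15; a(16) = 36; a(17) = 3; a(18) = 39; a(19) = 42; a(20) = 33; a(21) = 27; a(22) = 12; a(23) = 39; a(24) = 3; a(25) = 42; a(26) = 45.
Since (a(25), a(26)) = (a(1), a(2)) = (42, 45) (two consecutive terms determine the rest), the sequence is periodic with period 24.
So a(346) = a(1 + ((346-1) mod 24)) = a(10) = 12.

12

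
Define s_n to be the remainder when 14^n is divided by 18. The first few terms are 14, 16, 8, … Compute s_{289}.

We have s_1 = 14, s_2 = 16, s_3 = 8, s_4 = 4, s_5 = 2, s_6 = 10, s_7 = 14.
The sequence repeats with period 6.
So s_{289} = s_{1 + ((289-1) mod 6)} = s_1 = 14.

14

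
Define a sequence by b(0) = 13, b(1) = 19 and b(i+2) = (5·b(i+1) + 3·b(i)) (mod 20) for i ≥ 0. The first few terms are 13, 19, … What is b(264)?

Listing terms: b(0) = 13,  b(1) = 19,  b(2) = 14,  b(3) = 7,  b(4) = 17,  b(5) = 6,  b(6) = 1,  b(7) = 3,  b(8) = 18,  b(9) = 19,  b(10) = 9,  b(11) = 2,  b(12) = 17,  b(13) = 11,  b(14) = 6,  b(15) = 3,  b(16) = 13,  b(17) = 14,  b(18) = 9,  b(19) = 7,  b(20) = 2,  b(21) = 11,  b(22) = 1,  b(23) = 18,  b(24) = 13,  b(25) = 19.
The sequence repeats with period 24.
So b(264) = b(0 + ((264-0) mod 24)) = b(0) = 13.

13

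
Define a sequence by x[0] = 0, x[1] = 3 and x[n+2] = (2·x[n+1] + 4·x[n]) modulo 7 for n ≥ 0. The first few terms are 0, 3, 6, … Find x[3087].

5

We have x[0] = 0, x[1] = 3, x[2] = 6, x[3] = 3, x[4] = 2, x[5] = 2, x[6] = 5, x[7] = 4, x[8] = 0, x[9] = 2, x[10] = 4, x[11] = 2, x[12] = 6, x[13] = 6, x[14] = 1, x[15] = 5, x[16] = 0, x[17] = 6, x[18] = 5, x[19] = 6, x[20] = 4, x[21] = 4, x[22] = 3, x[23] = 1, x[24] = 0, x[25] = 4, x[26] = 1, x[27] = 4, x[28] = 5, x[29] = 5, x[30] = 2, x[31] = 3, x[32] = 0, x[33] = 5, x[34] = 3, x[35] = 5, x[36] = 1, x[37] = 1, x[38] = 6, x[39] = 2, x[40] = 0, x[41] = 1, x[42] = 2, x[43] = 1, x[44] = 3, x[45] = 3, x[46] = 4, x[47] = 6, x[48] = 0, x[49] = 3.
The sequence repeats with period 48.
So x[3087] = x[0 + ((3087-0) mod 48)] = x[15] = 5.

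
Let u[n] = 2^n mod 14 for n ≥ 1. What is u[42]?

u[1] = 2, u[2] = 4, u[3] = 8, u[4] = 2.
The sequence repeats with period 3.
So u[42] = u[1 + ((42-1) mod 3)] = u[3] = 8.

8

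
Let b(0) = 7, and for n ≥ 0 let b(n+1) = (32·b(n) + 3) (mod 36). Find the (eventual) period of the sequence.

6

Computing terms: b(0) = 7,  b(1) = 11,  b(2) = 31,  b(3) = 23,  b(4) = 19,  b(5) = 35,  b(6) = 7.
The sequence repeats with period 6.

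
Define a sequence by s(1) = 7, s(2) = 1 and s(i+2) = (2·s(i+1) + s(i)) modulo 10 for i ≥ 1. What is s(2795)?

3

Listing terms: s(1) = 7,  s(2) = 1,  s(3) = 9,  s(4) = 9,  s(5) = 7,  s(6) = 3,  s(7) = 3,  s(8) = 9,  s(9) = 1,  s(10) = 1,  s(11) = 3,  s(12) = 7,  s(13) = 7,  s(14) = 1.
The sequence repeats with period 12.
So s(2795) = s(1 + ((2795-1) mod 12)) = s(11) = 3.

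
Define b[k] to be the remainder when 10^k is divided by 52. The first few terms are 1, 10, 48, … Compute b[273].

12

Listing terms: b[0] = 1, b[1] = 10, b[2] = 48, b[3] = 12, b[4] = 16, b[5] = 4, b[6] = 40, b[7] = 36, b[8] = 48.
Since b[8] = b[2] = 48, the sequence is eventually periodic: after a pre-period of length 2 it cycles with period 6.
For k ≥ 2, b[k] depends only on (k - 2) mod 6. (273 - 2) mod 6 = 1, so b[273] = b[3] = 12.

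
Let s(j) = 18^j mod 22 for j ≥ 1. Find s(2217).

6

s(1) = 18,  s(2) = 16,  s(3) = 2,  s(4) = 14,  s(5) = 10,  s(6) = 4,  s(7) = 6,  s(8) = 20,  s(9) = 8,  s(10) = 12,  s(11) = 18.
Since s(11) = s(1) = 18, the sequence is periodic with period 10.
So s(2217) = s(1 + ((2217-1) mod 10)) = s(7) = 6.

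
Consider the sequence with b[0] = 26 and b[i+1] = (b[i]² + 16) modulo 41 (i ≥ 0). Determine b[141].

b[0] = 26; b[1] = 36; b[2] = 0; b[3] = 16; b[4] = 26.
The sequence repeats with period 4.
So b[141] = b[0 + ((141-0) mod 4)] = b[1] = 36.

36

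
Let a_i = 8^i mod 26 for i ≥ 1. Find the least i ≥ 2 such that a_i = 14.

4

Listing terms: a_1 = 8, a_2 = 12, a_3 = 18, a_4 = 14, a_5 = 8.
The sequence repeats with period 4.
The value 14 first appears (with i ≥ 2) at a_4.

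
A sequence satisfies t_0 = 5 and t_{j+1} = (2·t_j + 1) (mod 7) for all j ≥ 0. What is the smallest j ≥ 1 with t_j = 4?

1

Computing terms: t_0 = 5,  t_1 = 4,  t_2 = 2,  t_3 = 5.
The sequence repeats with period 3.
The value 4 first appears (with j ≥ 1) at t_1.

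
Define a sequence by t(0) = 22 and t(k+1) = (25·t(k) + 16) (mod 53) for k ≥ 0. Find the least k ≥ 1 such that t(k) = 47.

19

Computing terms: t(0) = 22, t(1) = 36, t(2) = 15, t(3) = 20, t(4) = 39, t(5) = 37, t(6) = 40, t(7) = 9, t(8) = 29, t(9) = 52, t(10) = 44, t(11) = 3, t(12) = 38, t(13) = 12, t(14) = 51, t(15) = 19, t(16) = 14, t(17) = 48, t(18) = 50, t(19) = 47, t(20) = 25, t(21) = 5, t(22) = 35, t(23) = 43, t(24) = 31, t(25) = 49, t(26) = 22.
Since t(26) = t(0) = 22, the sequence is periodic with period 26.
The value 47 first appears (with k ≥ 1) at t(19).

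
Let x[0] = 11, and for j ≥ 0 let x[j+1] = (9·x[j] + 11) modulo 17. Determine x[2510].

We have x[0] = 11; x[1] = 8; x[2] = 15; x[3] = 10; x[4] = 16; x[5] = 2; x[6] = 12; x[7] = 0; x[8] = 11.
The sequence repeats with period 8.
(2510 - 0) mod 8 = 6, so x[2510] = x[6] = 12.

12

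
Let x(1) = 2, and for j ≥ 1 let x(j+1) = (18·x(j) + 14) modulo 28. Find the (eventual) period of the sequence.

Computing terms: x(1) = 2; x(2) = 22; x(3) = 18; x(4) = 2.
Since x(4) = x(1) = 2, the sequence is periodic with period 3.

3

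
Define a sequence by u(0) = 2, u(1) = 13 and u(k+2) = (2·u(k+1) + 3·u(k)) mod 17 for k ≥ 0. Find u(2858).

Computing terms: u(0) = 2,  u(1) = 13,  u(2) = 15,  u(3) = 1,  u(4) = 13,  u(5) = 12,  u(6) = 12,  u(7) = 9,  u(8) = 3,  u(9) = 16,  u(10) = 7,  u(11) = 11,  u(12) = 9,  u(13) = 0,  u(14) = 10,  u(15) = 3,  u(16) = 2,  u(17) = 13.
Since (u(16), u(17)) = (u(0), u(1)) = (2, 13) (two consecutive terms determine the rest), the sequence is periodic with period 16.
So u(2858) = u(0 + ((2858-0) mod 16)) = u(10) = 7.

7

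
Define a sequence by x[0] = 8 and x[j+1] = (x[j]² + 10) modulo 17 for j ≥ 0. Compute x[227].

12

Computing terms: x[0] = 8; x[1] = 6; x[2] = 12; x[3] = 1; x[4] = 11; x[5] = 12.
Since x[5] = x[2] = 12, the sequence is eventually periodic: after a pre-period of length 2 it cycles with period 3.
For j ≥ 2, x[j] depends only on (j - 2) mod 3. (227 - 2) mod 3 = 0, so x[227] = x[2] = 12.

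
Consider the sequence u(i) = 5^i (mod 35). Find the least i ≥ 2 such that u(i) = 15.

6

Listing terms: u(1) = 5; u(2) = 25; u(3) = 20; u(4) = 30; u(5) = 10; u(6) = 15; u(7) = 5.
Since u(7) = u(1) = 5, the sequence is periodic with period 6.
The value 15 first appears (with i ≥ 2) at u(6).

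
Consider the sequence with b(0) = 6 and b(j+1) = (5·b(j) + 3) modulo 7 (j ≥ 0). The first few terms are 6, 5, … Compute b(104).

b(0) = 6; b(1) = 5; b(2) = 0; b(3) = 3; b(4) = 4; b(5) = 2; b(6) = 6.
Since b(6) = b(0) = 6, the sequence is periodic with period 6.
So b(104) = b(0 + ((104-0) mod 6)) = b(2) = 0.

0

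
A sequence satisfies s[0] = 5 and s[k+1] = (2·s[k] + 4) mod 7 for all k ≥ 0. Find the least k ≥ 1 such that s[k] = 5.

Computing terms: s[0] = 5,  s[1] = 0,  s[2] = 4,  s[3] = 5.
Since s[3] = s[0] = 5, the sequence is periodic with period 3.
The value 5 next appears (with k ≥ 1) at s[3].

3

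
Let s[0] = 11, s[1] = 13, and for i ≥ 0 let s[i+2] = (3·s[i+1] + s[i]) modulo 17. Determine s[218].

s[0] = 11; s[1] = 13; s[2] = 16; s[3] = 10; s[4] = 12; s[5] = 12; s[6] = 14; s[7] = 3; s[8] = 6; s[9] = 4; s[10] = 1; s[11] = 7; s[12] = 5; s[13] = 5; s[14] = 3; s[15] = 14; s[16] = 11; s[17] = 13.
The sequence repeats with period 16.
So s[218] = s[0 + ((218-0) mod 16)] = s[10] = 1.

1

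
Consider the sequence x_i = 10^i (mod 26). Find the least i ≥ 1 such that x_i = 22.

Computing terms: x_0 = 1,  x_1 = 10,  x_2 = 22,  x_3 = 12,  x_4 = 16,  x_5 = 4,  x_6 = 14,  x_7 = 10.
Since x_7 = x_1 = 10, the sequence is eventually periodic: after a pre-period of length 1 it cycles with period 6.
The value 22 first appears (with i ≥ 1) at x_2.

2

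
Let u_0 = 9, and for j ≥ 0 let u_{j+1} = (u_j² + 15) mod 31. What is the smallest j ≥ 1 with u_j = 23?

u_0 = 9,  u_1 = 3,  u_2 = 24,  u_3 = 2,  u_4 = 19,  u_5 = 4,  u_6 = 0,  u_7 = 15,  u_8 = 23,  u_9 = 17,  u_{10} = 25,  u_{11} = 20,  u_{12} = 12,  u_{13} = 4.
Since u_{13} = u_5 = 4, the sequence is eventually periodic: after a pre-period of length 5 it cycles with period 8.
The value 23 first appears (with j ≥ 1) at u_8.

8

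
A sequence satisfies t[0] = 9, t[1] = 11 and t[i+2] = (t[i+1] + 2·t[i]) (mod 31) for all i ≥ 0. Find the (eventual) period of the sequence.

Computing terms: t[0] = 9, t[1] = 11, t[2] = 29, t[3] = 20, t[4] = 16, t[5] = 25, t[6] = 26, t[7] = 14, t[8] = 4, t[9] = 1, t[10] = 9, t[11] = 11.
Since (t[10], t[11]) = (t[0], t[1]) = (9, 11) (two consecutive terms determine the rest), the sequence is periodic with period 10.

10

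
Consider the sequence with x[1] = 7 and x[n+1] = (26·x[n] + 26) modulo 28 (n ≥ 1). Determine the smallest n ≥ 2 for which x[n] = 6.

6

Computing terms: x[1] = 7, x[2] = 12, x[3] = 2, x[4] = 22, x[5] = 10, x[6] = 6, x[7] = 14, x[8] = 26, x[9] = 2.
Since x[9] = x[3] = 2, the sequence is eventually periodic: after a pre-period of length 2 it cycles with period 6.
The value 6 first appears (with n ≥ 2) at x[6].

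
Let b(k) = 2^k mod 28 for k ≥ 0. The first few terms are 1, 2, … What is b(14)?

4

b(0) = 1; b(1) = 2; b(2) = 4; b(3) = 8; b(4) = 16; b(5) = 4.
Since b(5) = b(2) = 4, the sequence is eventually periodic: after a pre-period of length 2 it cycles with period 3.
For k ≥ 2, b(k) depends only on (k - 2) mod 3. (14 - 2) mod 3 = 0, so b(14) = b(2) = 4.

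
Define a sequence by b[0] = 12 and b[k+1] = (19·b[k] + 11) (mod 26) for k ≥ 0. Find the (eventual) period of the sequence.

Computing terms: b[0] = 12,  b[1] = 5,  b[2] = 2,  b[3] = 23,  b[4] = 6,  b[5] = 21,  b[6] = 20,  b[7] = 1,  b[8] = 4,  b[9] = 9,  b[10] = 0,  b[11] = 11,  b[12] = 12.
Since b[12] = b[0] = 12, the sequence is periodic with period 12.

12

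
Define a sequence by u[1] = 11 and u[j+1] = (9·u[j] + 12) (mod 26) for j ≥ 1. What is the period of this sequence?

We have u[1] = 11; u[2] = 7; u[3] = 23; u[4] = 11.
The sequence repeats with period 3.

3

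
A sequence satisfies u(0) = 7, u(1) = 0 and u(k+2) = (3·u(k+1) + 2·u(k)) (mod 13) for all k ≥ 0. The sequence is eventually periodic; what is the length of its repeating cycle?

12

We have u(0) = 7; u(1) = 0; u(2) = 1; u(3) = 3; u(4) = 11; u(5) = 0; u(6) = 9; u(7) = 1; u(8) = 8; u(9) = 0; u(10) = 3; u(11) = 9; u(12) = 7; u(13) = 0.
The sequence repeats with period 12.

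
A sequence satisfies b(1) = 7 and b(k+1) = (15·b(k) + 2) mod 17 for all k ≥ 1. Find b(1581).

Computing terms: b(1) = 7; b(2) = 5; b(3) = 9; b(4) = 1; b(5) = 0; b(6) = 2; b(7) = 15; b(8) = 6; b(9) = 7.
Since b(9) = b(1) = 7, the sequence is periodic with period 8.
(1581 - 1) mod 8 = 4, so b(1581) = b(5) = 0.

0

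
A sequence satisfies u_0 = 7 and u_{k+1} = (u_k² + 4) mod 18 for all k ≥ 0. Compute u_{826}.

Computing terms: u_0 = 7, u_1 = 17, u_2 = 5, u_3 = 11, u_4 = 17.
Since u_4 = u_1 = 17, the sequence is eventually periodic: after a pre-period of length 1 it cycles with period 3.
For k ≥ 1, u_k depends only on (k - 1) mod 3. (826 - 1) mod 3 = 0, so u_{826} = u_1 = 17.

17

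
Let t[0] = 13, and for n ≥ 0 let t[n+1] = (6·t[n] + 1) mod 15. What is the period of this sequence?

5

We have t[0] = 13, t[1] = 4, t[2] = 10, t[3] = 1, t[4] = 7, t[5] = 13.
Since t[5] = t[0] = 13, the sequence is periodic with period 5.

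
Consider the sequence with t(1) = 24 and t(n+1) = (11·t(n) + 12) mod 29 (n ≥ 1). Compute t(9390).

t(1) = 24, t(2) = 15, t(3) = 3, t(4) = 16, t(5) = 14, t(6) = 21, t(7) = 11, t(8) = 17, t(9) = 25, t(10) = 26, t(11) = 8, t(12) = 13, t(13) = 10, t(14) = 6, t(15) = 20, t(16) = 0, t(17) = 12, t(18) = 28, t(19) = 1, t(20) = 23, t(21) = 4, t(22) = 27, t(23) = 19, t(24) = 18, t(25) = 7, t(26) = 2, t(27) = 5, t(28) = 9, t(29) = 24.
The sequence repeats with period 28.
(9390 - 1) mod 28 = 9, so t(9390) = t(10) = 26.

26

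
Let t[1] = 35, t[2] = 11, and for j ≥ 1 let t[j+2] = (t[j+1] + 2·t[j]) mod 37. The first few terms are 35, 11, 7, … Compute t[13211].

5

Listing terms: t[1] = 35; t[2] = 11; t[3] = 7; t[4] = 29; t[5] = 6; t[6] = 27; t[7] = 2; t[8] = 19; t[9] = 23; t[10] = 24; t[11] = 33; t[12] = 7; t[13] = 36; t[14] = 13; t[15] = 11; t[16] = 0; t[17] = 22; t[18] = 22; t[19] = 29; t[20] = 36; t[21] = 20; t[22] = 18; t[23] = 21; t[24] = 20; t[25] = 25; t[26] = 28; t[27] = 4; t[28] = 23; t[29] = 31; t[30] = 3; t[31] = 28; t[32] = 34; t[33] = 16; t[34] = 10; t[35] = 5; t[36] = 25; t[37] = 35; t[38] = 11.
Since (t[37], t[38]) = (t[1], t[2]) = (35, 11) (two consecutive terms determine the rest), the sequence is periodic with period 36.
(13211 - 1) mod 36 = 34, so t[13211] = t[35] = 5.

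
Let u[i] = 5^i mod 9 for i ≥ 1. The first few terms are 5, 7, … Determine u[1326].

1

Computing terms: u[1] = 5, u[2] = 7, u[3] = 8, u[4] = 4, u[5] = 2, u[6] = 1, u[7] = 5.
Since u[7] = u[1] = 5, the sequence is periodic with period 6.
So u[1326] = u[1 + ((1326-1) mod 6)] = u[6] = 1.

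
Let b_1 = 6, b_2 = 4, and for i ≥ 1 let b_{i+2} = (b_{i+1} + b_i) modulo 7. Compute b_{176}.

5

b_1 = 6, b_2 = 4, b_3 = 3, b_4 = 0, b_5 = 3, b_6 = 3, b_7 = 6, b_8 = 2, b_9 = 1, b_{10} = 3, b_{11} = 4, b_{12} = 0, b_{13} = 4, b_{14} = 4, b_{15} = 1, b_{16} = 5, b_{17} = 6, b_{18} = 4.
The sequence repeats with period 16.
(176 - 1) mod 16 = 15, so b_{176} = b_{16} = 5.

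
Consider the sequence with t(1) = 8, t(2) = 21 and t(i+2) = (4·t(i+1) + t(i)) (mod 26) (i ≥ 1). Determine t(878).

5

t(1) = 8; t(2) = 21; t(3) = 14; t(4) = 25; t(5) = 10; t(6) = 13; t(7) = 10; t(8) = 1; t(9) = 14; t(10) = 5; t(11) = 8; t(12) = 11; t(13) = 0; t(14) = 11; t(15) = 18; t(16) = 5; t(17) = 12; t(18) = 1; t(19) = 16; t(20) = 13; t(21) = 16; t(22) = 25; t(23) = 12; t(24) = 21; t(25) = 18; t(26) = 15; t(27) = 0; t(28) = 15; t(29) = 8; t(30) = 21.
The sequence repeats with period 28.
So t(878) = t(1 + ((878-1) mod 28)) = t(10) = 5.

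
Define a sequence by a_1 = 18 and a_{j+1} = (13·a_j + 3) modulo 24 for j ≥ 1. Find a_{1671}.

a_1 = 18, a_2 = 21, a_3 = 12, a_4 = 15, a_5 = 6, a_6 = 9, a_7 = 0, a_8 = 3, a_9 = 18.
Since a_9 = a_1 = 18, the sequence is periodic with period 8.
So a_{1671} = a_{1 + ((1671-1) mod 8)} = a_7 = 0.

0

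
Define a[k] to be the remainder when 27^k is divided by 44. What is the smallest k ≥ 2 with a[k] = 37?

Listing terms: a[1] = 27,  a[2] = 25,  a[3] = 15,  a[4] = 9,  a[5] = 23,  a[6] = 5,  a[7] = 3,  a[8] = 37,  a[9] = 31,  a[10] = 1,  a[11] = 27.
The sequence repeats with period 10.
The value 37 first appears (with k ≥ 2) at a[8].

8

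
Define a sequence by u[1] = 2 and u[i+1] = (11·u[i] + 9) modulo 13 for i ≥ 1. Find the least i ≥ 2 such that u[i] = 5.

We have u[1] = 2; u[2] = 5; u[3] = 12; u[4] = 11; u[5] = 0; u[6] = 9; u[7] = 4; u[8] = 1; u[9] = 7; u[10] = 8; u[11] = 6; u[12] = 10; u[13] = 2.
Since u[13] = u[1] = 2, the sequence is periodic with period 12.
The value 5 first appears (with i ≥ 2) at u[2].

2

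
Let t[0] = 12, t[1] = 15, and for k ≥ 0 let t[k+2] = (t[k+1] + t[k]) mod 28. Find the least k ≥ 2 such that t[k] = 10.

t[0] = 12,  t[1] = 15,  t[2] = 27,  t[3] = 14,  t[4] = 13,  t[5] = 27,  t[6] = 12,  t[7] = 11,  t[8] = 23,  t[9] = 6,  t[10] = 1,  t[11] = 7,  t[12] = 8,  t[13] = 15,  t[14] = 23,  t[15] = 10,  t[16] = 5,  t[17] = 15,  t[18] = 20,  t[19] = 7,  t[20] = 27,  t[21] = 6,  t[22] = 5,  t[23] = 11,  t[24] = 16,  t[25] = 27,  t[26] = 15,  t[27] = 14,  t[28] = 1,  t[29] = 15,  t[30] = 16,  t[31] = 3,  t[32] = 19,  t[33] = 22,  t[34] = 13,  t[35] = 7,  t[36] = 20,  t[37] = 27,  t[38] = 19,  t[39] = 18,  t[40] = 9,  t[41] = 27,  t[42] = 8,  t[43] = 7,  t[44] = 15,  t[45] = 22,  t[46] = 9,  t[47] = 3,  t[48] = 12,  t[49] = 15.
The sequence repeats with period 48.
The value 10 first appears (with k ≥ 2) at t[15].

15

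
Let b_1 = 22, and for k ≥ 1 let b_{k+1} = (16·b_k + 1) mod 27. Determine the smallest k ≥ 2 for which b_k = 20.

b_1 = 22; b_2 = 2; b_3 = 6; b_4 = 16; b_5 = 14; b_6 = 9; b_7 = 10; b_8 = 26; b_9 = 12; b_{10} = 4; b_{11} = 11; b_{12} = 15; b_{13} = 25; b_{14} = 23; b_{15} = 18; b_{16} = 19; b_{17} = 8; b_{18} = 21; b_{19} = 13; b_{20} = 20; b_{21} = 24; b_{22} = 7; b_{23} = 5; b_{24} = 0; b_{25} = 1; b_{26} = 17; b_{27} = 3; b_{28} = 22.
The sequence repeats with period 27.
The value 20 first appears (with k ≥ 2) at b_{20}.

20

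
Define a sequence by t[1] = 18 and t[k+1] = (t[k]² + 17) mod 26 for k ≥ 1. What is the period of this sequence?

6

t[1] = 18, t[2] = 3, t[3] = 0, t[4] = 17, t[5] = 20, t[6] = 1, t[7] = 18.
The sequence repeats with period 6.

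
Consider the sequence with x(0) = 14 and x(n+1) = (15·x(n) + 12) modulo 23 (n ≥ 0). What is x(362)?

We have x(0) = 14, x(1) = 15, x(2) = 7, x(3) = 2, x(4) = 19, x(5) = 21, x(6) = 5, x(7) = 18, x(8) = 6, x(9) = 10, x(10) = 1, x(11) = 4, x(12) = 3, x(13) = 11, x(14) = 16, x(15) = 22, x(16) = 20, x(17) = 13, x(18) = 0, x(19) = 12, x(20) = 8, x(21) = 17, x(22) = 14.
The sequence repeats with period 22.
(362 - 0) mod 22 = 10, so x(362) = x(10) = 1.

1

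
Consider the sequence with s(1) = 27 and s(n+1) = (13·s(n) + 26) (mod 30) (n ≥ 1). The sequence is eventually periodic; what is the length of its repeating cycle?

3

We have s(1) = 27, s(2) = 17, s(3) = 7, s(4) = 27.
The sequence repeats with period 3.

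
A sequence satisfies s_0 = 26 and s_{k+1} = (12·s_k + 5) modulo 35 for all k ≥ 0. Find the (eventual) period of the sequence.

12

s_0 = 26,  s_1 = 2,  s_2 = 29,  s_3 = 3,  s_4 = 6,  s_5 = 7,  s_6 = 19,  s_7 = 23,  s_8 = 1,  s_9 = 17,  s_{10} = 34,  s_{11} = 28,  s_{12} = 26.
The sequence repeats with period 12.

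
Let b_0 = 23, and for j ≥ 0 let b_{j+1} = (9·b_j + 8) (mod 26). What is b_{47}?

b_0 = 23,  b_1 = 7,  b_2 = 19,  b_3 = 23.
The sequence repeats with period 3.
So b_{47} = b_{0 + ((47-0) mod 3)} = b_2 = 19.

19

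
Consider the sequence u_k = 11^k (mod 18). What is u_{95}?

u_0 = 1,  u_1 = 11,  u_2 = 13,  u_3 = 17,  u_4 = 7,  u_5 = 5,  u_6 = 1.
Since u_6 = u_0 = 1, the sequence is periodic with period 6.
So u_{95} = u_{0 + ((95-0) mod 6)} = u_5 = 5.

5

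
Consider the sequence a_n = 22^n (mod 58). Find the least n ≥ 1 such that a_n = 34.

3

We have a_0 = 1, a_1 = 22, a_2 = 20, a_3 = 34, a_4 = 52, a_5 = 42, a_6 = 54, a_7 = 28, a_8 = 36, a_9 = 38, a_{10} = 24, a_{11} = 6, a_{12} = 16, a_{13} = 4, a_{14} = 30, a_{15} = 22.
Since a_{15} = a_1 = 22, the sequence is eventually periodic: after a pre-period of length 1 it cycles with period 14.
The value 34 first appears (with n ≥ 1) at a_3.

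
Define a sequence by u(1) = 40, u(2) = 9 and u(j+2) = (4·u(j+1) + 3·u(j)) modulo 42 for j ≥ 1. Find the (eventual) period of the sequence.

42

We have u(1) = 40, u(2) = 9, u(3) = 30, u(4) = 21, u(5) = 6, u(6) = 3, u(7) = 30, u(8) = 3, u(9) = 18, u(10) = 39, u(11) = 0, u(12) = 33, u(13) = 6, u(14) = 39, u(15) = 6, u(16) = 15, u(17) = 36, u(18) = 21, u(19) = 24, u(20) = 33, u(21) = 36, u(22) = 33, u(23) = 30, u(24) = 9, u(25) = 0, u(26) = 27, u(27) = 24, u(28) = 9, u(29) = 24, u(30) = 39, u(31) = 18, u(32) = 21, u(33) = 12, u(34) = 27, u(35) = 18, u(36) = 27, u(37) = 36, u(38) = 15, u(39) = 0, u(40) = 3, u(41) = 12, u(42) = 15, u(43) = 12, u(44) = 9, u(45) = 30.
Since (u(44), u(45)) = (u(2), u(3)) = (9, 30) (two consecutive terms determine the rest), the sequence is eventually periodic: after a pre-period of length 1 it cycles with period 42.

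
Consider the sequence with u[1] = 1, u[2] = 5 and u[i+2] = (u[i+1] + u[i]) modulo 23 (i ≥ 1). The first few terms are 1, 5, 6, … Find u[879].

We have u[1] = 1,  u[2] = 5,  u[3] = 6,  u[4] = 11,  u[5] = 17,  u[6] = 5,  u[7] = 22,  u[8] = 4,  u[9] = 3,  u[10] = 7,  u[11] = 10,  u[12] = 17,  u[13] = 4,  u[14] = 21,  u[15] = 2,  u[16] = 0,  u[17] = 2,  u[18] = 2,  u[19] = 4,  u[20] = 6,  u[21] = 10,  u[22] = 16,  u[23] = 3,  u[24] = 19,  u[25] = 22,  u[26] = 18,  u[27] = 17,  u[28] = 12,  u[29] = 6,  u[30] = 18,  u[31] = 1,  u[32] = 19,  u[33] = 20,  u[34] = 16,  u[35] = 13,  u[36] = 6,  u[37] = 19,  u[38] = 2,  u[39] = 21,  u[40] = 0,  u[41] = 21,  u[42] = 21,  u[43] = 19,  u[44] = 17,  u[45] = 13,  u[46] = 7,  u[47] = 20,  u[48] = 4,  u[49] = 1,  u[50] = 5.
Since (u[49], u[50]) = (u[1], u[2]) = (1, 5) (two consecutive terms determine the rest), the sequence is periodic with period 48.
So u[879] = u[1 + ((879-1) mod 48)] = u[15] = 2.

2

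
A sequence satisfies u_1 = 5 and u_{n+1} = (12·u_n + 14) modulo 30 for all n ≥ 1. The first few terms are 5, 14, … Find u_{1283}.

2

Computing terms: u_1 = 5,  u_2 = 14,  u_3 = 2,  u_4 = 8,  u_5 = 20,  u_6 = 14.
Since u_6 = u_2 = 14, the sequence is eventually periodic: after a pre-period of length 1 it cycles with period 4.
For n ≥ 2, u_n depends only on (n - 2) mod 4. (1283 - 2) mod 4 = 1, so u_{1283} = u_3 = 2.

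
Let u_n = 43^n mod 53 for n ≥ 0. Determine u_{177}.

u_0 = 1; u_1 = 43; u_2 = 47; u_3 = 7; u_4 = 36; u_5 = 11; u_6 = 49; u_7 = 40; u_8 = 24; u_9 = 25; u_{10} = 15; u_{11} = 9; u_{12} = 16; u_{13} = 52; u_{14} = 10; u_{15} = 6; u_{16} = 46; u_{17} = 17; u_{18} = 42; u_{19} = 4; u_{20} = 13; u_{21} = 29; u_{22} = 28; u_{23} = 38; u_{24} = 44; u_{25} = 37; u_{26} = 1.
Since u_{26} = u_0 = 1, the sequence is periodic with period 26.
(177 - 0) mod 26 = 21, so u_{177} = u_{21} = 29.

29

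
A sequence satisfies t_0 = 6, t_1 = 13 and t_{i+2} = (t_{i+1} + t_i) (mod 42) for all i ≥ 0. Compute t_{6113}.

13

t_0 = 6; t_1 = 13; t_2 = 19; t_3 = 32; t_4 = 9; t_5 = 41; t_6 = 8; t_7 = 7; t_8 = 15; t_9 = 22; t_{10} = 37; t_{11} = 17; t_{12} = 12; t_{13} = 29; t_{14} = 41; t_{15} = 28; t_{16} = 27; t_{17} = 13; t_{18} = 40; t_{19} = 11; t_{20} = 9; t_{21} = 20; t_{22} = 29; t_{23} = 7; t_{24} = 36; t_{25} = 1; t_{26} = 37; t_{27} = 38; t_{28} = 33; t_{29} = 29; t_{30} = 20; t_{31} = 7; t_{32} = 27; t_{33} = 34; t_{34} = 19; t_{35} = 11; t_{36} = 30; t_{37} = 41; t_{38} = 29; t_{39} = 28; t_{40} = 15; t_{41} = 1; t_{42} = 16; t_{43} = 17; t_{44} = 33; t_{45} = 8; t_{46} = 41; t_{47} = 7; t_{48} = 6; t_{49} = 13.
The sequence repeats with period 48.
So t_{6113} = t_{0 + ((6113-0) mod 48)} = t_{17} = 13.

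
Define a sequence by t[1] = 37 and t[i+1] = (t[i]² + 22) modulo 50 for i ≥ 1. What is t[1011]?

3

t[1] = 37; t[2] = 41; t[3] = 3; t[4] = 31; t[5] = 33; t[6] = 11; t[7] = 43; t[8] = 21; t[9] = 13; t[10] = 41.
Since t[10] = t[2] = 41, the sequence is eventually periodic: after a pre-period of length 1 it cycles with period 8.
For i ≥ 2, t[i] depends only on (i - 2) mod 8. (1011 - 2) mod 8 = 1, so t[1011] = t[3] = 3.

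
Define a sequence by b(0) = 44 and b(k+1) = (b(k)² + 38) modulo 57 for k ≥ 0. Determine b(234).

44

Listing terms: b(0) = 44,  b(1) = 36,  b(2) = 23,  b(3) = 54,  b(4) = 47,  b(5) = 24,  b(6) = 44.
The sequence repeats with period 6.
(234 - 0) mod 6 = 0, so b(234) = b(0) = 44.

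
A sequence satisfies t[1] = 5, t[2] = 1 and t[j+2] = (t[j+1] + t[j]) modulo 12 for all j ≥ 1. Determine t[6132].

4

t[1] = 5,  t[2] = 1,  t[3] = 6,  t[4] = 7,  t[5] = 1,  t[6] = 8,  t[7] = 9,  t[8] = 5,  t[9] = 2,  t[10] = 7,  t[11] = 9,  t[12] = 4,  t[13] = 1,  t[14] = 5,  t[15] = 6,  t[16] = 11,  t[17] = 5,  t[18] = 4,  t[19] = 9,  t[20] = 1,  t[21] = 10,  t[22] = 11,  t[23] = 9,  t[24] = 8,  t[25] = 5,  t[26] = 1.
The sequence repeats with period 24.
So t[6132] = t[1 + ((6132-1) mod 24)] = t[12] = 4.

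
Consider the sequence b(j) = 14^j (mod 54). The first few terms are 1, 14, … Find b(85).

32

b(0) = 1; b(1) = 14; b(2) = 34; b(3) = 44; b(4) = 22; b(5) = 38; b(6) = 46; b(7) = 50; b(8) = 52; b(9) = 26; b(10) = 40; b(11) = 20; b(12) = 10; b(13) = 32; b(14) = 16; b(15) = 8; b(16) = 4; b(17) = 2; b(18) = 28; b(19) = 14.
Since b(19) = b(1) = 14, the sequence is eventually periodic: after a pre-period of length 1 it cycles with period 18.
For j ≥ 1, b(j) depends only on (j - 1) mod 18. (85 - 1) mod 18 = 12, so b(85) = b(13) = 32.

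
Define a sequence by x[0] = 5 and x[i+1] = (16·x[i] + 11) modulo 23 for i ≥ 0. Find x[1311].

Computing terms: x[0] = 5,  x[1] = 22,  x[2] = 18,  x[3] = 0,  x[4] = 11,  x[5] = 3,  x[6] = 13,  x[7] = 12,  x[8] = 19,  x[9] = 16,  x[10] = 14,  x[11] = 5.
Since x[11] = x[0] = 5, the sequence is periodic with period 11.
So x[1311] = x[0 + ((1311-0) mod 11)] = x[2] = 18.

18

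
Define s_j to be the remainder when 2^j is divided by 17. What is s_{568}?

Computing terms: s_0 = 1; s_1 = 2; s_2 = 4; s_3 = 8; s_4 = 16; s_5 = 15; s_6 = 13; s_7 = 9; s_8 = 1.
The sequence repeats with period 8.
So s_{568} = s_{0 + ((568-0) mod 8)} = s_0 = 1.

1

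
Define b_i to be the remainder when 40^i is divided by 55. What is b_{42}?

Listing terms: b_0 = 1; b_1 = 40; b_2 = 5; b_3 = 35; b_4 = 25; b_5 = 10; b_6 = 15; b_7 = 50; b_8 = 20; b_9 = 30; b_{10} = 45; b_{11} = 40.
Since b_{11} = b_1 = 40, the sequence is eventually periodic: after a pre-period of length 1 it cycles with period 10.
For i ≥ 1, b_i depends only on (i - 1) mod 10. (42 - 1) mod 10 = 1, so b_{42} = b_2 = 5.

5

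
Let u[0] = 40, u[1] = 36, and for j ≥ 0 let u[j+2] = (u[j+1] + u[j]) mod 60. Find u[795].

40

Computing terms: u[0] = 40,  u[1] = 36,  u[2] = 16,  u[3] = 52,  u[4] = 8,  u[5] = 0,  u[6] = 8,  u[7] = 8,  u[8] = 16,  u[9] = 24,  u[10] = 40,  u[11] = 4,  u[12] = 44,  u[13] = 48,  u[14] = 32,  u[15] = 20,  u[16] = 52,  u[17] = 12,  u[18] = 4,  u[19] = 16,  u[20] = 20,  u[21] = 36,  u[22] = 56,  u[23] = 32,  u[24] = 28,  u[25] = 0,  u[26] = 28,  u[27] = 28,  u[28] = 56,  u[29] = 24,  u[30] = 20,  u[31] = 44,  u[32] = 4,  u[33] = 48,  u[34] = 52,  u[35] = 40,  u[36] = 32,  u[37] = 12,  u[38] = 44,  u[39] = 56,  u[40] = 40,  u[41] = 36.
Since (u[40], u[41]) = (u[0], u[1]) = (40, 36) (two consecutive terms determine the rest), the sequence is periodic with period 40.
So u[795] = u[0 + ((795-0) mod 40)] = u[35] = 40.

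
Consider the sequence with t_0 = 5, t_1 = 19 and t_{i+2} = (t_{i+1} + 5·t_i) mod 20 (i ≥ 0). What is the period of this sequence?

6

Listing terms: t_0 = 5,  t_1 = 19,  t_2 = 4,  t_3 = 19,  t_4 = 19,  t_5 = 14,  t_6 = 9,  t_7 = 19,  t_8 = 4.
Since (t_7, t_8) = (t_1, t_2) = (19, 4) (two consecutive terms determine the rest), the sequence is eventually periodic: after a pre-period of length 1 it cycles with period 6.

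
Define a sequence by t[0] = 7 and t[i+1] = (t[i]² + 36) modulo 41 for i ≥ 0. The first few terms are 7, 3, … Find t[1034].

t[0] = 7,  t[1] = 3,  t[2] = 4,  t[3] = 11,  t[4] = 34,  t[5] = 3.
Since t[5] = t[1] = 3, the sequence is eventually periodic: after a pre-period of length 1 it cycles with period 4.
For i ≥ 1, t[i] depends only on (i - 1) mod 4. (1034 - 1) mod 4 = 1, so t[1034] = t[2] = 4.

4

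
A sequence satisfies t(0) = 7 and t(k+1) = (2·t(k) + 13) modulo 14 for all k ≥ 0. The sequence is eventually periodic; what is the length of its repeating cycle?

Listing terms: t(0) = 7,  t(1) = 13,  t(2) = 11,  t(3) = 7.
Since t(3) = t(0) = 7, the sequence is periodic with period 3.

3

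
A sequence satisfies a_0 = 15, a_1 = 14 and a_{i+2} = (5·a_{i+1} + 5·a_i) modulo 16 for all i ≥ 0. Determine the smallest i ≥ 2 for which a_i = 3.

5

Computing terms: a_0 = 15; a_1 = 14; a_2 = 1; a_3 = 11; a_4 = 12; a_5 = 3; a_6 = 11; a_7 = 6; a_8 = 5; a_9 = 7; a_{10} = 12; a_{11} = 15; a_{12} = 7; a_{13} = 14; a_{14} = 9; a_{15} = 3; a_{16} = 12; a_{17} = 11; a_{18} = 3; a_{19} = 6; a_{20} = 13; a_{21} = 15; a_{22} = 12; a_{23} = 7; a_{24} = 15; a_{25} = 14.
The sequence repeats with period 24.
The value 3 first appears (with i ≥ 2) at a_5.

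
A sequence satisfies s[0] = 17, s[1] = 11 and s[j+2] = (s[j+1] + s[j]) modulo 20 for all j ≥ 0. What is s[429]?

11

Computing terms: s[0] = 17; s[1] = 11; s[2] = 8; s[3] = 19; s[4] = 7; s[5] = 6; s[6] = 13; s[7] = 19; s[8] = 12; s[9] = 11; s[10] = 3; s[11] = 14; s[12] = 17; s[13] = 11.
The sequence repeats with period 12.
(429 - 0) mod 12 = 9, so s[429] = s[9] = 11.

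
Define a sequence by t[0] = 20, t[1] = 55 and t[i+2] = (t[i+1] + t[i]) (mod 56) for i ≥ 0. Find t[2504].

Listing terms: t[0] = 20,  t[1] = 55,  t[2] = 19,  t[3] = 18,  t[4] = 37,  t[5] = 55,  t[6] = 36,  t[7] = 35,  t[8] = 15,  t[9] = 50,  t[10] = 9,  t[11] = 3,  t[12] = 12,  t[13] = 15,  t[14] = 27,  t[15] = 42,  t[16] = 13,  t[17] = 55,  t[18] = 12,  t[19] = 11,  t[20] = 23,  t[21] = 34,  t[22] = 1,  t[23] = 35,  t[24] = 36,  t[25] = 15,  t[26] = 51,  t[27] = 10,  t[28] = 5,  t[29] = 15,  t[30] = 20,  t[31] = 35,  t[32] = 55,  t[33] = 34,  t[34] = 33,  t[35] = 11,  t[36] = 44,  t[37] = 55,  t[38] = 43,  t[39] = 42,  t[40] = 29,  t[41] = 15,  t[42] = 44,  t[43] = 3,  t[44] = 47,  t[45] = 50,  t[46] = 41,  t[47] = 35,  t[48] = 20,  t[49] = 55.
The sequence repeats with period 48.
(2504 - 0) mod 48 = 8, so t[2504] = t[8] = 15.

15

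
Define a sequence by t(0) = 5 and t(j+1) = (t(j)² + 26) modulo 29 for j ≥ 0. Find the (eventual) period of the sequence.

Listing terms: t(0) = 5; t(1) = 22; t(2) = 17; t(3) = 25; t(4) = 13; t(5) = 21; t(6) = 3; t(7) = 6; t(8) = 4; t(9) = 13.
Since t(9) = t(4) = 13, the sequence is eventually periodic: after a pre-period of length 4 it cycles with period 5.

5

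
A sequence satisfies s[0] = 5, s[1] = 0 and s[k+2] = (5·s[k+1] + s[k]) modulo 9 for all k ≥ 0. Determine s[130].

5

s[0] = 5,  s[1] = 0,  s[2] = 5,  s[3] = 7,  s[4] = 4,  s[5] = 0,  s[6] = 4,  s[7] = 2,  s[8] = 5,  s[9] = 0.
The sequence repeats with period 8.
So s[130] = s[0 + ((130-0) mod 8)] = s[2] = 5.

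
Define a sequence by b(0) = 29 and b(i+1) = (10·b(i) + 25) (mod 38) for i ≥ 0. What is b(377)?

b(0) = 29; b(1) = 11; b(2) = 21; b(3) = 7; b(4) = 19; b(5) = 25; b(6) = 9; b(7) = 1; b(8) = 35; b(9) = 33; b(10) = 13; b(11) = 3; b(12) = 17; b(13) = 5; b(14) = 37; b(15) = 15; b(16) = 23; b(17) = 27; b(18) = 29.
The sequence repeats with period 18.
(377 - 0) mod 18 = 17, so b(377) = b(17) = 27.

27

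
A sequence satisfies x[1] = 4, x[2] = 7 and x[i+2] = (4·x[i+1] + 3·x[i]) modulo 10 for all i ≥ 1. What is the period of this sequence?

24

Listing terms: x[1] = 4; x[2] = 7; x[3] = 0; x[4] = 1; x[5] = 4; x[6] = 9; x[7] = 8; x[8] = 9; x[9] = 0; x[10] = 7; x[11] = 8; x[12] = 3; x[13] = 6; x[14] = 3; x[15] = 0; x[16] = 9; x[17] = 6; x[18] = 1; x[19] = 2; x[20] = 1; x[21] = 0; x[22] = 3; x[23] = 2; x[24] = 7; x[25] = 4; x[26] = 7.
Since (x[25], x[26]) = (x[1], x[2]) = (4, 7) (two consecutive terms determine the rest), the sequence is periodic with period 24.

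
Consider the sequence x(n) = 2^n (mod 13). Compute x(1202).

We have x(1) = 2; x(2) = 4; x(3) = 8; x(4) = 3; x(5) = 6; x(6) = 12; x(7) = 11; x(8) = 9; x(9) = 5; x(10) = 10; x(11) = 7; x(12) = 1; x(13) = 2.
The sequence repeats with period 12.
So x(1202) = x(1 + ((1202-1) mod 12)) = x(2) = 4.

4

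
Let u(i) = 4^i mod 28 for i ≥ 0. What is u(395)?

16

u(0) = 1,  u(1) = 4,  u(2) = 16,  u(3) = 8,  u(4) = 4.
Since u(4) = u(1) = 4, the sequence is eventually periodic: after a pre-period of length 1 it cycles with period 3.
For i ≥ 1, u(i) depends only on (i - 1) mod 3. (395 - 1) mod 3 = 1, so u(395) = u(2) = 16.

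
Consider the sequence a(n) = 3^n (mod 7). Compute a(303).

a(1) = 3, a(2) = 2, a(3) = 6, a(4) = 4, a(5) = 5, a(6) = 1, a(7) = 3.
The sequence repeats with period 6.
(303 - 1) mod 6 = 2, so a(303) = a(3) = 6.

6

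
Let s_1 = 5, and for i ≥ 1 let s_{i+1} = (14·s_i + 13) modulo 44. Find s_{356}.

We have s_1 = 5, s_2 = 39, s_3 = 31, s_4 = 7, s_5 = 23, s_6 = 27, s_7 = 39.
Since s_7 = s_2 = 39, the sequence is eventually periodic: after a pre-period of length 1 it cycles with period 5.
For i ≥ 2, s_i depends only on (i - 2) mod 5. (356 - 2) mod 5 = 4, so s_{356} = s_6 = 27.

27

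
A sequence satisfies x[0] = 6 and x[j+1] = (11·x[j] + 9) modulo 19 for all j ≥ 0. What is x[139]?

18

Computing terms: x[0] = 6,  x[1] = 18,  x[2] = 17,  x[3] = 6.
The sequence repeats with period 3.
(139 - 0) mod 3 = 1, so x[139] = x[1] = 18.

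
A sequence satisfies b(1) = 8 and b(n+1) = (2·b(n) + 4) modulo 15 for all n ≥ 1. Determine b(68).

2

We have b(1) = 8,  b(2) = 5,  b(3) = 14,  b(4) = 2,  b(5) = 8.
Since b(5) = b(1) = 8, the sequence is periodic with period 4.
So b(68) = b(1 + ((68-1) mod 4)) = b(4) = 2.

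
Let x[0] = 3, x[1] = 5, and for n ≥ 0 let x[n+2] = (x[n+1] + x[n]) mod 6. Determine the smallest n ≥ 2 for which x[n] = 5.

We have x[0] = 3, x[1] = 5, x[2] = 2, x[3] = 1, x[4] = 3, x[5] = 4, x[6] = 1, x[7] = 5, x[8] = 0, x[9] = 5, x[10] = 5, x[11] = 4, x[12] = 3, x[13] = 1, x[14] = 4, x[15] = 5, x[16] = 3, x[17] = 2, x[18] = 5, x[19] = 1, x[20] = 0, x[21] = 1, x[22] = 1, x[23] = 2, x[24] = 3, x[25] = 5.
The sequence repeats with period 24.
The value 5 first appears (with n ≥ 2) at x[7].

7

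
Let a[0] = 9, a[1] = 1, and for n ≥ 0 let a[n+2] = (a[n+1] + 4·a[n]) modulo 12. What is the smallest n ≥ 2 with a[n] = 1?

2

a[0] = 9; a[1] = 1; a[2] = 1; a[3] = 5; a[4] = 9; a[5] = 5; a[6] = 5; a[7] = 1; a[8] = 9; a[9] = 1.
The sequence repeats with period 8.
The value 1 first appears (with n ≥ 2) at a[2].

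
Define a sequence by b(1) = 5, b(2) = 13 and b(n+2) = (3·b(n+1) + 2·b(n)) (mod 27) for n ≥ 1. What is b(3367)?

Listing terms: b(1) = 5, b(2) = 13, b(3) = 22, b(4) = 11, b(5) = 23, b(6) = 10, b(7) = 22, b(8) = 5, b(9) = 5, b(10) = 25, b(11) = 4, b(12) = 8, b(13) = 5, b(14) = 4, b(15) = 22, b(16) = 20, b(17) = 23, b(18) = 1, b(19) = 22, b(20) = 14, b(21) = 5, b(22) = 16, b(23) = 4, b(24) = 17, b(25) = 5, b(26) = 22, b(27) = 22, b(28) = 2, b(29) = 23, b(30) = 19, b(31) = 22, b(32) = 23, b(33) = 5, b(34) = 7, b(35) = 4, b(36) = 26, b(37) = 5, b(38) = 13.
Since (b(37), b(38)) = (b(1), b(2)) = (5, 13) (two consecutive terms determine the rest), the sequence is periodic with period 36.
So b(3367) = b(1 + ((3367-1) mod 36)) = b(19) = 22.

22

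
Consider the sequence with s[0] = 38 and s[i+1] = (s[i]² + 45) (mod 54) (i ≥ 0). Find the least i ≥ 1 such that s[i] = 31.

1

s[0] = 38,  s[1] = 31,  s[2] = 34,  s[3] = 13,  s[4] = 52,  s[5] = 49,  s[6] = 16,  s[7] = 31.
Since s[7] = s[1] = 31, the sequence is eventually periodic: after a pre-period of length 1 it cycles with period 6.
The value 31 first appears (with i ≥ 1) at s[1].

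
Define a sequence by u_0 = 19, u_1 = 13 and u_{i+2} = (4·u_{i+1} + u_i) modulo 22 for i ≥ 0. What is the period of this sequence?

10

We have u_0 = 19,  u_1 = 13,  u_2 = 5,  u_3 = 11,  u_4 = 5,  u_5 = 9,  u_6 = 19,  u_7 = 19,  u_8 = 7,  u_9 = 3,  u_{10} = 19,  u_{11} = 13.
The sequence repeats with period 10.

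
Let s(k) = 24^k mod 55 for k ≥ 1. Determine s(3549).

39

We have s(1) = 24, s(2) = 26, s(3) = 19, s(4) = 16, s(5) = 54, s(6) = 31, s(7) = 29, s(8) = 36, s(9) = 39, s(10) = 1, s(11) = 24.
Since s(11) = s(1) = 24, the sequence is periodic with period 10.
(3549 - 1) mod 10 = 8, so s(3549) = s(9) = 39.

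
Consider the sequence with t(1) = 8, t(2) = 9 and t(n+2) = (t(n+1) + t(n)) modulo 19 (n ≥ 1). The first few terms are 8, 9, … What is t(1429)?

Computing terms: t(1) = 8,  t(2) = 9,  t(3) = 17,  t(4) = 7,  t(5) = 5,  t(6) = 12,  t(7) = 17,  t(8) = 10,  t(9) = 8,  t(10) = 18,  t(11) = 7,  t(12) = 6,  t(13) = 13,  t(14) = 0,  t(15) = 13,  t(16) = 13,  t(17) = 7,  t(18) = 1,  t(19) = 8,  t(20) = 9.
Since (t(19), t(20)) = (t(1), t(2)) = (8, 9) (two consecutive terms determine the rest), the sequence is periodic with period 18.
(1429 - 1) mod 18 = 6, so t(1429) = t(7) = 17.

17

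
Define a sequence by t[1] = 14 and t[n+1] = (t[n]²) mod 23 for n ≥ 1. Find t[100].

Listing terms: t[1] = 14,  t[2] = 12,  t[3] = 6,  t[4] = 13,  t[5] = 8,  t[6] = 18,  t[7] = 2,  t[8] = 4,  t[9] = 16,  t[10] = 3,  t[11] = 9,  t[12] = 12.
Since t[12] = t[2] = 12, the sequence is eventually periodic: after a pre-period of length 1 it cycles with period 10.
For n ≥ 2, t[n] depends only on (n - 2) mod 10. (100 - 2) mod 10 = 8, so t[100] = t[10] = 3.

3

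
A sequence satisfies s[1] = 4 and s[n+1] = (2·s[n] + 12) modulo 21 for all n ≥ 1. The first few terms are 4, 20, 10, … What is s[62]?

20

Listing terms: s[1] = 4; s[2] = 20; s[3] = 10; s[4] = 11; s[5] = 13; s[6] = 17; s[7] = 4.
The sequence repeats with period 6.
(62 - 1) mod 6 = 1, so s[62] = s[2] = 20.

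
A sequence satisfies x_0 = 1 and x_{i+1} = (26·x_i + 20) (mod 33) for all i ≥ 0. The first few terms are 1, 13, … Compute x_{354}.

31

Listing terms: x_0 = 1; x_1 = 13; x_2 = 28; x_3 = 22; x_4 = 31; x_5 = 1.
Since x_5 = x_0 = 1, the sequence is periodic with period 5.
(354 - 0) mod 5 = 4, so x_{354} = x_4 = 31.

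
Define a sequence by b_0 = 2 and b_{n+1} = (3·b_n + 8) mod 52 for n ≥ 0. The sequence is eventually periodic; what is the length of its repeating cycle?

3

Listing terms: b_0 = 2,  b_1 = 14,  b_2 = 50,  b_3 = 2.
Since b_3 = b_0 = 2, the sequence is periodic with period 3.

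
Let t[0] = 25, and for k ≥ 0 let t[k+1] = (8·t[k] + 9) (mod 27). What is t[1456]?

t[0] = 25, t[1] = 20, t[2] = 7, t[3] = 11, t[4] = 16, t[5] = 2, t[6] = 25.
The sequence repeats with period 6.
(1456 - 0) mod 6 = 4, so t[1456] = t[4] = 16.

16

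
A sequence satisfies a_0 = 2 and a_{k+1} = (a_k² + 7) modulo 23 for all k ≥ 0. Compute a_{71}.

15

Computing terms: a_0 = 2; a_1 = 11; a_2 = 13; a_3 = 15; a_4 = 2.
The sequence repeats with period 4.
So a_{71} = a_{0 + ((71-0) mod 4)} = a_3 = 15.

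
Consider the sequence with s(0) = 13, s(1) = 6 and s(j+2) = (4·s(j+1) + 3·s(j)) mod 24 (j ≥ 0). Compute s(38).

Computing terms: s(0) = 13; s(1) = 6; s(2) = 15; s(3) = 6; s(4) = 21; s(5) = 6; s(6) = 15.
Since (s(5), s(6)) = (s(1), s(2)) = (6, 15) (two consecutive terms determine the rest), the sequence is eventually periodic: after a pre-period of length 1 it cycles with period 4.
For j ≥ 1, s(j) depends only on (j - 1) mod 4. (38 - 1) mod 4 = 1, so s(38) = s(2) = 15.

15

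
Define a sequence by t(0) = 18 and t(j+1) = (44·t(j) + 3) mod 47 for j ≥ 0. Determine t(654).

12

Listing terms: t(0) = 18,  t(1) = 43,  t(2) = 15,  t(3) = 5,  t(4) = 35,  t(5) = 39,  t(6) = 27,  t(7) = 16,  t(8) = 2,  t(9) = 44,  t(10) = 12,  t(11) = 14,  t(12) = 8,  t(13) = 26,  t(14) = 19,  t(15) = 40,  t(16) = 24,  t(17) = 25,  t(18) = 22,  t(19) = 31,  t(20) = 4,  t(21) = 38,  t(22) = 30,  t(23) = 7,  t(24) = 29,  t(25) = 10,  t(26) = 20,  t(27) = 37,  t(28) = 33,  t(29) = 45,  t(30) = 9,  t(31) = 23,  t(32) = 28,  t(33) = 13,  t(34) = 11,  t(35) = 17,  t(36) = 46,  t(37) = 6,  t(38) = 32,  t(39) = 1,  t(40) = 0,  t(41) = 3,  t(42) = 41,  t(43) = 21,  t(44) = 34,  t(45) = 42,  t(46) = 18.
Since t(46) = t(0) = 18, the sequence is periodic with period 46.
(654 - 0) mod 46 = 10, so t(654) = t(10) = 12.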